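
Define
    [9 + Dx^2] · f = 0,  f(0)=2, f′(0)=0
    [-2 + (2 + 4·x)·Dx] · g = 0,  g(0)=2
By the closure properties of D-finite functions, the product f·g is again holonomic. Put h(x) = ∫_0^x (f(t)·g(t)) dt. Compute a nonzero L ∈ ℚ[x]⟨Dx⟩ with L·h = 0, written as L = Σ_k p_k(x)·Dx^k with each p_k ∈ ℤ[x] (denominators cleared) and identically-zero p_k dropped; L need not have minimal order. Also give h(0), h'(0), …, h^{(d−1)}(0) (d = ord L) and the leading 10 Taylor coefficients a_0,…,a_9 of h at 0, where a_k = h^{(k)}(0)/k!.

L = (12 + 36·x + 36·x^2)·Dx + (-2 - 4·x)·Dx^2 + (1 + 4·x + 4·x^2)·Dx^3  (order 3).
h: a_k = 0, 4, 2, -20/3, -4, 4, 4/3, -24/35, -3/5, 52/105, …
ICs: h(0) = 0, h′(0) = 4, h′′(0) = 4.

f: a_k = 2, 0, -9, 0, 27/4, 0, -81/40, 0, 729/2240, 0, …
g: a_k = 2, 2, -1, 1, -5/4, 7/4, -21/8, 33/8, -429/64, 715/64, …
f·g: L₀ = L_f ⊗_s L_g, ord ≤ 2·1.
∫: right-multiply L₀ by Dx.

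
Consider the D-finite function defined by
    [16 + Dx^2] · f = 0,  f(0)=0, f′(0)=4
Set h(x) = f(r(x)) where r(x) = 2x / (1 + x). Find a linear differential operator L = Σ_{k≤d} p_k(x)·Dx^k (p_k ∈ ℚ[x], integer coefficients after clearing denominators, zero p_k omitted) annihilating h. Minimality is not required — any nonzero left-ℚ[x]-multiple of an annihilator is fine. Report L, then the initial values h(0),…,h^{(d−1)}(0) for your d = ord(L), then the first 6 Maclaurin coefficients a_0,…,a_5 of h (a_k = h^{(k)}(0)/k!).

L = 64 + (2 + 6·x + 6·x^2 + 2·x^3)·Dx + (1 + 4·x + 6·x^2 + 4·x^3 + x^4)·Dx^2  (order 2).
h: a_k = 0, 8, -8, -232/3, 248, -3464/15, …
ICs: h(0) = 0, h′(0) = 8.

f: a_k = 0, 4, 0, -32/3, 0, 128/15, …
Substitute x→r, Dx→(1/r')Dx; clear ⇒ L₀.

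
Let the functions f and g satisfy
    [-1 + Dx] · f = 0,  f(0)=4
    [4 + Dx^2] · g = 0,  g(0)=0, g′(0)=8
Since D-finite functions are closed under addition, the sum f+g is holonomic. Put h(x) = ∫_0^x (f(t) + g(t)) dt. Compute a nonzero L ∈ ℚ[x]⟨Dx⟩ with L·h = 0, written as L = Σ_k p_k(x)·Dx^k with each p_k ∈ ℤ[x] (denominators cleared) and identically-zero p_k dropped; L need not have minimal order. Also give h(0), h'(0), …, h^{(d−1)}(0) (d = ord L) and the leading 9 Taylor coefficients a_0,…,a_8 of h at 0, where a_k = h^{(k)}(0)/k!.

f: a_k = 4, 4, 2, 2/3, 1/6, 1/30, 1/180, 1/1260, 1/10080, …
g: a_k = 0, 8, 0, -16/3, 0, 16/15, 0, -32/315, 0, …
Weyl lclm of L_f,L_g ⇒ L₀ (ord ≤ 3).
h=∫₀ˣh₀: take L = L₀·Dx.
L = -4·Dx + 4·Dx^2 - Dx^3 + Dx^4  (order 4).
h: a_k = 0, 4, 6, 2/3, -7/6, 1/30, 11/60, 1/1260, -127/10080, …
ICs: h(0) = 0, h′(0) = 4, h′′(0) = 12, h′′′(0) = 4.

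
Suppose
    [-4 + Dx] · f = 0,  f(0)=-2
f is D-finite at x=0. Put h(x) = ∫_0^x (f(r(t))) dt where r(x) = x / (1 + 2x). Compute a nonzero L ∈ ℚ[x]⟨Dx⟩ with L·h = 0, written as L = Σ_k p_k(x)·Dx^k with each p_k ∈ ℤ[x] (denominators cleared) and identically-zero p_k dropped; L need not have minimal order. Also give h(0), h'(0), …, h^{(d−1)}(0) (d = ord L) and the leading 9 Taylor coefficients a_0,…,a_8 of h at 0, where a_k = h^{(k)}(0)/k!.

L = -4·Dx + (1 + 4·x + 4·x^2)·Dx^2  (order 2).
h: a_k = 0, -2, -4, 0, 8/3, -64/15, 64/15, -512/315, -320/63, …
ICs: h(0) = 0, h′(0) = -2.

f: a_k = -2, -8, -16, -64/3, -64/3, -256/15, -512/45, -2048/315, -1024/315, …
L₀ from L_f via x↦r, Dx↦r'^{-1}Dx.
h=∫₀ˣh₀: take L = L₀·Dx.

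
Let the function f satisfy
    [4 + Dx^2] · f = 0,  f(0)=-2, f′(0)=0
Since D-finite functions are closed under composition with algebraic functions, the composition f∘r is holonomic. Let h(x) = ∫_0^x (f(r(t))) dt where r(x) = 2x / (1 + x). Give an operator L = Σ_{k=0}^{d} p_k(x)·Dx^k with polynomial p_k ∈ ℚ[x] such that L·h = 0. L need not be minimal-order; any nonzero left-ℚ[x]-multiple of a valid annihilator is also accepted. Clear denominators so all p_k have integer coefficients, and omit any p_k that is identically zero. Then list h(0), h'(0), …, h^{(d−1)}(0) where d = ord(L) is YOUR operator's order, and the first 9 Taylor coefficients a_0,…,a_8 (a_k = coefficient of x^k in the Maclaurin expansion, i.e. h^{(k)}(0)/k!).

L = 16·Dx + (2 + 6·x + 6·x^2 + 2·x^3)·Dx^2 + (1 + 4·x + 6·x^2 + 4·x^3 + x^4)·Dx^3  (order 3).
h: a_k = 0, -2, 0, 16/3, -8, 16/3, 32/9, -784/45, 164/5, …
ICs: h(0) = 0, h′(0) = -2, h′′(0) = 0.

f: a_k = -2, 0, 4, 0, -4/3, 0, 8/45, 0, -4/315, …
Change of var in L_f (x↦r) gives L₀.
Integrate: L := L₀·Dx.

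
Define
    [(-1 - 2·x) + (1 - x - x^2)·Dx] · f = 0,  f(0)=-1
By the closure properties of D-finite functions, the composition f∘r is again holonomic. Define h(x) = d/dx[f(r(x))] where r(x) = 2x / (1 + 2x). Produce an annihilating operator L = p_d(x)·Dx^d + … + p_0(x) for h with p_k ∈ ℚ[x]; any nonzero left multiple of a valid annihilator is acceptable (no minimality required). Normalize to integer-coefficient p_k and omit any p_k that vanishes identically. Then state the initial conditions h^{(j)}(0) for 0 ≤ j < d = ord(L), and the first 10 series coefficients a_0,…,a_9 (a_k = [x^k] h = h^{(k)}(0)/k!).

L = (4 + 24·x + 96·x^2 + 96·x^3) + (-1 - 10·x - 24·x^2 + 8·x^3 + 48·x^4)·Dx  (order 1).
h: a_k = -2, -8, 0, -64, 160, -768, 2688, -10240, 36864, -133120, …
ICs: h(0) = -2.

f: a_k = -1, -1, -2, -3, -5, -8, -13, -21, -34, -55, …
h₀=f(r): pull back L_f along r ⇒ L₀.
Differentiate: ansatz ord ≤ ord L₀ ⇒ L.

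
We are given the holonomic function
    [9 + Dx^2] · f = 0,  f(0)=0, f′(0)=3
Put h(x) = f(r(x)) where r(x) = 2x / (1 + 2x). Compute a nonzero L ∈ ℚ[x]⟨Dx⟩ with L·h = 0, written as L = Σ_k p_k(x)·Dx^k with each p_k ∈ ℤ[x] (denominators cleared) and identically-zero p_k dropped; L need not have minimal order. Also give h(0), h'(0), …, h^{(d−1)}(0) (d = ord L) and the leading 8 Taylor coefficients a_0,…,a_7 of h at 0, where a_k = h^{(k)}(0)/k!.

L = 36 + (4 + 24·x + 48·x^2 + 32·x^3)·Dx + (1 + 8·x + 24·x^2 + 32·x^3 + 16·x^4)·Dx^2  (order 2).
h: a_k = 0, 6, -12, -12, 168, -3516/5, 2040, -154824/35, …
ICs: h(0) = 0, h′(0) = 6.

f: a_k = 0, 3, 0, -9/2, 0, 81/40, 0, -243/560, …
Substitute x→r, Dx→(1/r')Dx; clear ⇒ L₀.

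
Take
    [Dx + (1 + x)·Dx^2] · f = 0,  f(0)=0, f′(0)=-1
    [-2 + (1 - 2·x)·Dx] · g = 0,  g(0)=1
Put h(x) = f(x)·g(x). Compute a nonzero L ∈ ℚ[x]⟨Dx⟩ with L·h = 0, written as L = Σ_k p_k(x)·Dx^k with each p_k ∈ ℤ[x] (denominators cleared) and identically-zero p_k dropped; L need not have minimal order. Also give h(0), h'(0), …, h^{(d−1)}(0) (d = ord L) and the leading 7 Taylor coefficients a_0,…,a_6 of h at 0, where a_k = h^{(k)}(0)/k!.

f: a_k = 0, -1, 1/2, -1/3, 1/4, -1/5, 1/6, …
g: a_k = 1, 2, 4, 8, 16, 32, 64, …
L₀ := L_f ⊗_s L_g (sym. prod.), ord ≤ 2.
L = 2 + (3 + 6·x)·Dx + (-1 + x + 2·x^2)·Dx^2  (order 2).
h: a_k = 0, -1, -3/2, -10/3, -77/12, -391/30, -259/10, …
ICs: h(0) = 0, h′(0) = -1.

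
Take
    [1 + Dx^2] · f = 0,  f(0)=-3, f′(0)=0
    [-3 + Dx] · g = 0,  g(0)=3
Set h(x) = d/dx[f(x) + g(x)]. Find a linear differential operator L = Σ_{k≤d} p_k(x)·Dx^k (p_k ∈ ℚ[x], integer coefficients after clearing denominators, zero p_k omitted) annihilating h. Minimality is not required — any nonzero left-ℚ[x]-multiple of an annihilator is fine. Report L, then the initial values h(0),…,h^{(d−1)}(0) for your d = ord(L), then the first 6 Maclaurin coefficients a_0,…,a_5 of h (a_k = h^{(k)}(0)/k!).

f: a_k = -3, 0, 3/2, 0, -1/8, 0, …
g: a_k = 3, 9, 27/2, 27/2, 81/8, 243/40, …
Weyl lclm of L_f,L_g ⇒ L₀ (ord ≤ 3).
Differentiate: ansatz ord ≤ ord L₀ ⇒ L.
L = 3 - Dx + 3·Dx^2 - Dx^3  (order 3).
h: a_k = 9, 30, 81/2, 40, 243/8, 73/4, …
ICs: h(0) = 9, h′(0) = 30, h′′(0) = 81.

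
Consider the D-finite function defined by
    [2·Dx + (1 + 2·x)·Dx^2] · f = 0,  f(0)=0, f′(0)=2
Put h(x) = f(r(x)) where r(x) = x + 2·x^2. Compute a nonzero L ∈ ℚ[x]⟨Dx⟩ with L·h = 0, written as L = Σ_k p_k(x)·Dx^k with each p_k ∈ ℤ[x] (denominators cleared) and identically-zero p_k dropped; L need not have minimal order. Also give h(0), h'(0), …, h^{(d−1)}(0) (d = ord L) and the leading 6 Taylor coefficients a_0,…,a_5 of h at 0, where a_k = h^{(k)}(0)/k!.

f: a_k = 0, 2, -2, 8/3, -4, 32/5, …
Change of var in L_f (x↦r) gives L₀.
L = (-2 + 8·x + 16·x^2)·Dx + (1 + 6·x + 12·x^2 + 16·x^3)·Dx^2  (order 2).
h: a_k = 0, 2, 2, -16/3, 4, 32/5, …
ICs: h(0) = 0, h′(0) = 2.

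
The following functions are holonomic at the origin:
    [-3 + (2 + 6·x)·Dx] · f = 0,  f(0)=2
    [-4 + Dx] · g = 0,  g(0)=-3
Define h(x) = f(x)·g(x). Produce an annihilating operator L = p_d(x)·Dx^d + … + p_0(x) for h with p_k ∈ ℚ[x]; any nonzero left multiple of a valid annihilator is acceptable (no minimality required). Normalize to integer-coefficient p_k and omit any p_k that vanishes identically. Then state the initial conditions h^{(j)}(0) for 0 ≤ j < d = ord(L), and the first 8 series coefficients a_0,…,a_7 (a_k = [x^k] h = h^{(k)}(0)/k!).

f: a_k = 2, 3, -9/4, 27/8, -405/64, 1701/128, -15309/512, 72171/1024, …
g: a_k = -3, -12, -24, -32, -32, -128/5, -256/15, -1024/105, …
h₀=f·g: eliminate ⇒ L₀, order ≤ 1·1.
L = (-11 - 24·x) + (2 + 6·x)·Dx  (order 1).
h: a_k = -6, -33, -309/4, -953/8, -8161/64, -76883/640, -497863/7680, -9695729/107520, …
ICs: h(0) = -6.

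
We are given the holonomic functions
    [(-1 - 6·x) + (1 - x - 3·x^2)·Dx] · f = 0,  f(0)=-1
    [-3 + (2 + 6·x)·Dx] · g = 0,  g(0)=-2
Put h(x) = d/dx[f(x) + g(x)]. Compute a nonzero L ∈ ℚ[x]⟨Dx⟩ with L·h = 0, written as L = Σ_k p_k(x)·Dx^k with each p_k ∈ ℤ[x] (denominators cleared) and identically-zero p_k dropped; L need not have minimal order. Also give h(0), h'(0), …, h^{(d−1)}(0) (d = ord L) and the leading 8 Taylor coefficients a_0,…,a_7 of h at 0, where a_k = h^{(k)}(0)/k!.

f: a_k = -1, -1, -4, -7, -19, -40, -97, -217, …
g: a_k = -2, -3, 9/4, -27/8, 405/64, -1701/128, 15309/512, -72171/1024, …
Weyl lclm of L_f,L_g ⇒ L₀ (ord ≤ 2).
h₀' ⇒ L via d/dx closure of L₀.
L = (-468 - 2754·x - 7452·x^2 - 6804·x^3 - 7290·x^4) + (-141 - 2052·x - 10179·x^2 - 21384·x^3 - 26001·x^4 - 21870·x^5)·Dx + (38 + 274·x + 546·x^2 - 234·x^3 - 2970·x^4 - 6642·x^5 - 4860·x^6)·Dx^2  (order 2).
h: a_k = -4, -7/2, -249/8, -811/16, -34105/128, -103065/256, -2060653/1024, -5508403/2048, …
ICs: h(0) = -4, h′(0) = -7/2.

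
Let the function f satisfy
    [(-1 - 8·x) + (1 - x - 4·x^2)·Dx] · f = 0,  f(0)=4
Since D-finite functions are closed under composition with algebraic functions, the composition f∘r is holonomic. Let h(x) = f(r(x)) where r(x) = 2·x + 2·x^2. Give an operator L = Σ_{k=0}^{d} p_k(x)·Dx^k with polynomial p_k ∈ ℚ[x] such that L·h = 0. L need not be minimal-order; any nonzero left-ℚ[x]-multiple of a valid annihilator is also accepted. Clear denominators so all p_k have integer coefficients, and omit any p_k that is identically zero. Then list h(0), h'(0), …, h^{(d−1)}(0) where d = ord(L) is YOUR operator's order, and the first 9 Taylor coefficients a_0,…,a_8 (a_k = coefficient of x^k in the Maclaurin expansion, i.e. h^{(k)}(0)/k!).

f: a_k = 4, 4, 20, 36, 116, 260, 724, 1764, 4660, …
L₀ from L_f via x↦r, Dx↦r'^{-1}Dx.
L = (2 + 36·x + 96·x^2 + 64·x^3) + (-1 + 2·x + 18·x^2 + 32·x^3 + 16·x^4)·Dx  (order 1).
h: a_k = 4, 8, 88, 448, 2800, 16608, 99360, 594432, 3553600, …
ICs: h(0) = 4.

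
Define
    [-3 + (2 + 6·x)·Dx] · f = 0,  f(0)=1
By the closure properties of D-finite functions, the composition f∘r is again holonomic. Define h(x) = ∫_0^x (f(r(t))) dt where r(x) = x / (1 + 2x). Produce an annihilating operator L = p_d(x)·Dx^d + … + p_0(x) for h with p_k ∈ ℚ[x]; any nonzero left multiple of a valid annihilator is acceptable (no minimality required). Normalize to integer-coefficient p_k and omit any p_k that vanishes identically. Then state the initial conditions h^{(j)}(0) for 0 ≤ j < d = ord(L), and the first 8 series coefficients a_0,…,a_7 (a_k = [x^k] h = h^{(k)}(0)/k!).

L = -3·Dx + (2 + 14·x + 20·x^2)·Dx^2  (order 2).
h: a_k = 0, 1, 3/4, -11/8, 195/64, -993/128, 11303/512, -492501/7168, …
ICs: h(0) = 0, h′(0) = 1.

f: a_k = 1, 3/2, -9/8, 27/16, -405/128, 1701/256, -15309/1024, 72171/2048, …
L₀ from L_f via x↦r, Dx↦r'^{-1}Dx.
Integrate: L := L₀·Dx.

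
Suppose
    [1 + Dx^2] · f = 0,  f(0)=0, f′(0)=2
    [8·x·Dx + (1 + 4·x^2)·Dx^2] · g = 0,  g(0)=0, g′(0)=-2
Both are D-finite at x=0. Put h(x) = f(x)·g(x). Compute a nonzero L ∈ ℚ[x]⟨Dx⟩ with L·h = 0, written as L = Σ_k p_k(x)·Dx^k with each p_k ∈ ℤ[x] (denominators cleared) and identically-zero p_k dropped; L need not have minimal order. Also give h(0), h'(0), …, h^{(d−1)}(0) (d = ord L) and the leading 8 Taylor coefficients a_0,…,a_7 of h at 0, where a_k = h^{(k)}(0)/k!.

f: a_k = 0, 2, 0, -1/3, 0, 1/60, 0, -1/2520, …
g: a_k = 0, -2, 0, 8/3, 0, -32/5, 0, 128/7, …
h₀=f·g: eliminate ⇒ L₀, order ≤ 2·2.
L = (85 + 944·x^2 + 416·x^4 + 256·x^6 + 256·x^8) + (144·x + 704·x^3 + 768·x^5 + 1024·x^7)·Dx + (90 + 992·x^2 + 576·x^4 + 512·x^6 + 512·x^8)·Dx^2 + (144·x + 704·x^3 + 768·x^5 + 1024·x^7)·Dx^3 + (5 + 48·x^2 + 160·x^4 + 256·x^6 + 256·x^8)·Dx^4  (order 4).
h: a_k = 0, 0, -4, 0, 6, 0, -247/18, 0, …
ICs: h(0) = 0, h′(0) = 0, h′′(0) = -8, h′′′(0) = 0.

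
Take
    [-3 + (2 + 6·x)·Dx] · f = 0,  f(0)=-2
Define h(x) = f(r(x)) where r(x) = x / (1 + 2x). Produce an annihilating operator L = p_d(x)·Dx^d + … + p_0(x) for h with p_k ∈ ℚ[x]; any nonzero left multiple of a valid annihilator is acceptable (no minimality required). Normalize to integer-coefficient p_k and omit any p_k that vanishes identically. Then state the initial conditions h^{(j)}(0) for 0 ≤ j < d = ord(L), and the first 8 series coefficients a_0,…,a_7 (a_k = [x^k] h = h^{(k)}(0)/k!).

f: a_k = -2, -3, 9/4, -27/8, 405/64, -1701/128, 15309/512, -72171/1024, …
h₀=f(r): pull back L_f along r ⇒ L₀.
L = -3 + (2 + 14·x + 20·x^2)·Dx  (order 1).
h: a_k = -2, -3, 33/4, -195/8, 4965/64, -33909/128, 492501/512, -3761283/1024, …
ICs: h(0) = -2.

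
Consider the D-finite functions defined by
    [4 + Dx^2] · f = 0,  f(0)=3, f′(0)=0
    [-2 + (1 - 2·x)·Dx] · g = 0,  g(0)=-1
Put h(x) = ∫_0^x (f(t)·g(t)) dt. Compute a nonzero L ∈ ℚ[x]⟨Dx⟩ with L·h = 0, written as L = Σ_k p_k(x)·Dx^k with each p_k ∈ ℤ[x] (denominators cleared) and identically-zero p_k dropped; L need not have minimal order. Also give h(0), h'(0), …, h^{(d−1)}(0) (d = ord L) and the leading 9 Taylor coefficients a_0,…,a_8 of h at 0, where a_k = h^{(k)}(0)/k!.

f: a_k = 3, 0, -6, 0, 2, 0, -4/15, 0, 2/105, …
g: a_k = -1, -2, -4, -8, -16, -32, -64, -128, -256, …
Product ⇒ symmetric product L₀, ord ≤ 2.
h=∫₀ˣh₀: take L = L₀·Dx.
L = (-4 + 8·x)·Dx + 4·Dx^2 + (-1 + 2·x)·Dx^3  (order 3).
h: a_k = 0, -3, -3, -2, -3, -26/5, -26/3, -1556/105, -389/15, …
ICs: h(0) = 0, h′(0) = -3, h′′(0) = -6.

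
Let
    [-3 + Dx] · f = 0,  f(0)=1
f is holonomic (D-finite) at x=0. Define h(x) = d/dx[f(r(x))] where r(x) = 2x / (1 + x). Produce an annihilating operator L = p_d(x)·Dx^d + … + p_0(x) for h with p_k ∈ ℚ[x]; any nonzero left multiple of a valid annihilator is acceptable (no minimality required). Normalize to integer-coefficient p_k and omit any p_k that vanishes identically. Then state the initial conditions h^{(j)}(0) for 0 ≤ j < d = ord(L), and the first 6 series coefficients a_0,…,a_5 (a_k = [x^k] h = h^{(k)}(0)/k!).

f: a_k = 1, 3, 9/2, 9/2, 27/8, 81/40, …
f∘r: x↦r, Dx↦Dx/r' in L_f ⇒ L₀.
h=h₀': d/dx-closure on L₀ ⇒ L.
L = (4 - 2·x) + (-1 - 2·x - x^2)·Dx  (order 1).
h: a_k = 6, 24, 18, -24, -6, 144/5, …
ICs: h(0) = 6.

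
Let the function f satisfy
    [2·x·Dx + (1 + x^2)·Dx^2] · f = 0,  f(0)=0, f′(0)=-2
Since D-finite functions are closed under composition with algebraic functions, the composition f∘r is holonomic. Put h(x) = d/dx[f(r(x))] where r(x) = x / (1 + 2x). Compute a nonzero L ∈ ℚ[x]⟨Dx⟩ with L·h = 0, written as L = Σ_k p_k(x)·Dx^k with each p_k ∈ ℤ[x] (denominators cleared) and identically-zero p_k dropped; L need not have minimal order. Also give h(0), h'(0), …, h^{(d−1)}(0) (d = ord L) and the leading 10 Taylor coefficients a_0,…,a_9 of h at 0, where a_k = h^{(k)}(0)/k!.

f: a_k = 0, -2, 0, 2/3, 0, -2/5, 0, 2/7, 0, -2/9, …
Change of var in L_f (x↦r) gives L₀.
h=h₀': d/dx-closure on L₀ ⇒ L.
L = (4 + 10·x) + (1 + 4·x + 5·x^2)·Dx  (order 1).
h: a_k = -2, 8, -22, 48, -82, 88, 58, -672, 2398, -6232, …
ICs: h(0) = -2.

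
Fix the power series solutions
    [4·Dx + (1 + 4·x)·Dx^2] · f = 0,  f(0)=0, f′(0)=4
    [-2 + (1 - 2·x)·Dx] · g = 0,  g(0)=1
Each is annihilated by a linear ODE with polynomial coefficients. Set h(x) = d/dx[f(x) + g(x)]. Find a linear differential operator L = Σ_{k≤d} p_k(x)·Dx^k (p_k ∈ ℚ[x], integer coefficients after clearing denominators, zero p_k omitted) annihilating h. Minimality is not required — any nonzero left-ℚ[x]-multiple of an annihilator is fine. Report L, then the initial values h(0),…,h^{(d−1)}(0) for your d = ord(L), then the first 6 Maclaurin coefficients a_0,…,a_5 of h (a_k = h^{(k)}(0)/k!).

L = (-28 - 16·x) + (1 - 40·x - 32·x^2)·Dx + (1 + 3·x - 6·x^2 - 8·x^3)·Dx^2  (order 2).
h: a_k = 6, -8, 88, -192, 1184, -3712, …
ICs: h(0) = 6, h′(0) = -8.

f: a_k = 0, 4, -8, 64/3, -64, 1024/5, …
g: a_k = 1, 2, 4, 8, 16, 32, …
f+g: L₀ = lclm(L_f,L_g), ord ≤ 2+1.
Derive L from L₀ (diff closure).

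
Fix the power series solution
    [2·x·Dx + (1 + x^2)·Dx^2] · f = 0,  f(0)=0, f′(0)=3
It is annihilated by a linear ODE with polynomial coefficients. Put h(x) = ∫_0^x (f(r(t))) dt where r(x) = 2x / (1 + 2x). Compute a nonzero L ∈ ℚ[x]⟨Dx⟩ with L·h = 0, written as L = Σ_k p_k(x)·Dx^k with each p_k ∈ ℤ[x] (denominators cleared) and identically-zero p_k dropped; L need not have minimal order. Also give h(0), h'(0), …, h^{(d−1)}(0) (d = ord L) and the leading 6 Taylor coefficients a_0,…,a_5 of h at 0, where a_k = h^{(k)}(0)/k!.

L = (4 + 16·x)·Dx^2 + (1 + 4·x + 8·x^2)·Dx^3  (order 3).
h: a_k = 0, 0, 3, -4, 4, 0, …
ICs: h(0) = 0, h′(0) = 0, h′′(0) = 6.

f: a_k = 0, 3, 0, -1, 0, 3/5, …
h₀=f(r): pull back L_f along r ⇒ L₀.
∫: right-multiply L₀ by Dx.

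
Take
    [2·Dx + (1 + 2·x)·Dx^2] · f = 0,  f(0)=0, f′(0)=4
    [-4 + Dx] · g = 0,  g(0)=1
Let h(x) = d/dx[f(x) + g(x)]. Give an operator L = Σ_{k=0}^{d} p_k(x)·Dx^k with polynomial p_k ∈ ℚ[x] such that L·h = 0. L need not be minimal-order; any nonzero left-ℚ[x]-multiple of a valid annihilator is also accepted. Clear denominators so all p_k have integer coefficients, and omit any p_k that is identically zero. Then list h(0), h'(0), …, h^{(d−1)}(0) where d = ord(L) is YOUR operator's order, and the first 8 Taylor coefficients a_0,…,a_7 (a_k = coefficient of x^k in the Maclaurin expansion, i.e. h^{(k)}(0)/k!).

f: a_k = 0, 4, -4, 16/3, -8, 64/5, -64/3, 256/7, …
g: a_k = 1, 4, 8, 32/3, 32/3, 128/15, 256/45, 1024/315, …
f+g: L₀ = lclm(L_f,L_g), ord ≤ 2+1.
h₀' ⇒ L via d/dx closure of L₀.
L = (-32 - 32·x) + (-4 - 32·x - 32·x^2)·Dx + (3 + 10·x + 8·x^2)·Dx^2  (order 2).
h: a_k = 8, 8, 48, 32/3, 320/3, -1408/15, 12544/45, -157184/315, …
ICs: h(0) = 8, h′(0) = 8.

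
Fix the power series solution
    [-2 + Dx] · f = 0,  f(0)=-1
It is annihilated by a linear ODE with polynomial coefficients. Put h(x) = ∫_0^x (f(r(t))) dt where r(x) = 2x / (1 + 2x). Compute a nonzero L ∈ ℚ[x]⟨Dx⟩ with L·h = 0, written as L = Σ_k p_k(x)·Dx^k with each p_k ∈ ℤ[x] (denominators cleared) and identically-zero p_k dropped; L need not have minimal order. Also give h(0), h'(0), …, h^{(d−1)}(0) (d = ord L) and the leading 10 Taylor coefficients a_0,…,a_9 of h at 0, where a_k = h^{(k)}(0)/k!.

f: a_k = -1, -2, -2, -4/3, -2/3, -4/15, -4/45, -8/315, -2/315, -4/2835, …
h₀=f(r): pull back L_f along r ⇒ L₀.
h=∫h₀ ⇒ L = L₀·Dx.
L = -4·Dx + (1 + 4·x + 4·x^2)·Dx^2  (order 2).
h: a_k = 0, -1, -2, 0, 4/3, -32/15, 32/15, -256/315, -160/63, 8192/945, …
ICs: h(0) = 0, h′(0) = -1.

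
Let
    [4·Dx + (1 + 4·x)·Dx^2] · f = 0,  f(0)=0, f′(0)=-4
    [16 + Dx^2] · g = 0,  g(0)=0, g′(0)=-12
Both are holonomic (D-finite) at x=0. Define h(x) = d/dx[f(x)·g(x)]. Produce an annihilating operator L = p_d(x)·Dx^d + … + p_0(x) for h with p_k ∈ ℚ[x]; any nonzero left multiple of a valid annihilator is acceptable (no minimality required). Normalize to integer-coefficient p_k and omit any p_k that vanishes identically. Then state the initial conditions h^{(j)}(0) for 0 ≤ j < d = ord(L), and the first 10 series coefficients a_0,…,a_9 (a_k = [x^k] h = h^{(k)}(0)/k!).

f: a_k = 0, -4, 8, -64/3, 64, -1024/5, 2048/3, -16384/7, 8192, -262144/9, …
g: a_k = 0, -12, 0, 32, 0, -128/5, 0, 1024/105, 0, -2048/945, …
Sym-product of L_f,L_g gives L₀ (≤ ord 4).
Differentiate: ansatz ord ≤ ord L₀ ⇒ L.
L = (-6400 - 45056·x - 172032·x^2 + 196608·x^3 + 2818048·x^4 + 6291456·x^5 + 4194304·x^6) + (-1536 - 8192·x + 20480·x^2 + 245760·x^3 + 655360·x^4 + 524288·x^5)·Dx + (-448 - 2816·x - 3584·x^2 + 73728·x^3 + 401408·x^4 + 786432·x^5 + 524288·x^6)·Dx^2 + (-96 - 512·x + 1280·x^2 + 15360·x^3 + 40960·x^4 + 32768·x^5)·Dx^3 + (-3 + 448·x^2 + 3840·x^3 + 14080·x^4 + 24576·x^5 + 16384·x^6)·Dx^4  (order 4).
h: a_k = 0, 96, -288, 512, -2560, 11264, -222208/5, 3702784/21, -4915200/7, 2642886656/945, …
ICs: h(0) = 0, h′(0) = 96, h′′(0) = -576, h′′′(0) = 3072.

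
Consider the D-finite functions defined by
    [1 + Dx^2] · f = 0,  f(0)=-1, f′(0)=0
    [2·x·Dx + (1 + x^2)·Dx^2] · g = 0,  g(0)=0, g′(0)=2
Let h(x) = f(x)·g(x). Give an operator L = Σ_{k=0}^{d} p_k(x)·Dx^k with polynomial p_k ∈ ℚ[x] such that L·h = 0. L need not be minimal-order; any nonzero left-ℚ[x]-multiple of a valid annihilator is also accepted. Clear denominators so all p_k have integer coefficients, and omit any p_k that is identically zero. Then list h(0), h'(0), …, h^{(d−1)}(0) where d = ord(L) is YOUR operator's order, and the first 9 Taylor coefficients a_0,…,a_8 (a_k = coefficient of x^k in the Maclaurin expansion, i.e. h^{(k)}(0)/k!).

f: a_k = -1, 0, 1/2, 0, -1/24, 0, 1/720, 0, -1/40320, …
g: a_k = 0, 2, 0, -2/3, 0, 2/5, 0, -2/7, 0, …
f·g: L₀ = L_f ⊗_s L_g, ord ≤ 2·2.
L = (10 + 26·x^2 + 11·x^4 + 4·x^6 + x^8) + (12·x + 20·x^3 + 12·x^5 + 4·x^7)·Dx + (12 + 32·x^2 + 18·x^4 + 8·x^6 + 2·x^8)·Dx^2 + (12·x + 20·x^3 + 12·x^5 + 4·x^7)·Dx^3 + (2 + 6·x^2 + 7·x^4 + 4·x^6 + x^8)·Dx^4  (order 4).
h: a_k = 0, -2, 0, 5/3, 0, -49/60, 0, 1301/2520, 0, …
ICs: h(0) = 0, h′(0) = -2, h′′(0) = 0, h′′′(0) = 10.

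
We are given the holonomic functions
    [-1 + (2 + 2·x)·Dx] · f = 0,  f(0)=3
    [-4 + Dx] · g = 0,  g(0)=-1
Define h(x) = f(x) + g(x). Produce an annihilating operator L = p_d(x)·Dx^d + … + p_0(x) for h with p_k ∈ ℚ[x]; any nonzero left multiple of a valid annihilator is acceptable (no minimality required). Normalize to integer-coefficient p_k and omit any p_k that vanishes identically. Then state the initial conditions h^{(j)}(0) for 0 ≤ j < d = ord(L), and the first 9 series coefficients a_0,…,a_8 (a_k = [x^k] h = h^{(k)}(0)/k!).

f: a_k = 3, 3/2, -3/8, 3/16, -15/128, 21/256, -63/1024, 99/2048, -1287/32768, …
g: a_k = -1, -4, -8, -32/3, -32/3, -128/15, -256/45, -1024/315, -512/315, …
f+g: L₀ = lclm(L_f,L_g), ord ≤ 1+1.
L = (36 + 32·x) + (-65 - 128·x - 64·x^2)·Dx + (14 + 30·x + 16·x^2)·Dx^2  (order 2).
h: a_k = 2, -5/2, -67/8, -503/48, -4141/384, -32453/3840, -264979/46080, -2065967/645120, -17182621/10321920, …
ICs: h(0) = 2, h′(0) = -5/2.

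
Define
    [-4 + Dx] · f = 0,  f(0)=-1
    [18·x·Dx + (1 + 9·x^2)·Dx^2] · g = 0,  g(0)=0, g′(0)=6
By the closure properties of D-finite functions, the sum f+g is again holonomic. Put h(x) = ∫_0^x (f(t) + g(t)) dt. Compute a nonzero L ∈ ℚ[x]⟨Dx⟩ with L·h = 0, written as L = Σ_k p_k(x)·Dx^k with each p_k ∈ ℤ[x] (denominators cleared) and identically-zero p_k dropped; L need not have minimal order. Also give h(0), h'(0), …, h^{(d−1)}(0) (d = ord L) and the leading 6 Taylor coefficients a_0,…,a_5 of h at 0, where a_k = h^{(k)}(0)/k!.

f: a_k = -1, -4, -8, -32/3, -32/3, -128/15, …
g: a_k = 0, 6, 0, -18, 0, 486/5, …
f+g: L₀ = lclm(L_f,L_g), ord ≤ 1+2.
Integrate: L := L₀·Dx.
L = (36 - 144·x - 972·x^2 - 1296·x^3)·Dx^2 + (-17 + 99·x^2 - 648·x^4)·Dx^3 + (2 + 9·x + 36·x^2 + 81·x^3 + 162·x^4)·Dx^4  (order 4).
h: a_k = 0, -1, 1, -8/3, -43/6, -32/15, …
ICs: h(0) = 0, h′(0) = -1, h′′(0) = 2, h′′′(0) = -16.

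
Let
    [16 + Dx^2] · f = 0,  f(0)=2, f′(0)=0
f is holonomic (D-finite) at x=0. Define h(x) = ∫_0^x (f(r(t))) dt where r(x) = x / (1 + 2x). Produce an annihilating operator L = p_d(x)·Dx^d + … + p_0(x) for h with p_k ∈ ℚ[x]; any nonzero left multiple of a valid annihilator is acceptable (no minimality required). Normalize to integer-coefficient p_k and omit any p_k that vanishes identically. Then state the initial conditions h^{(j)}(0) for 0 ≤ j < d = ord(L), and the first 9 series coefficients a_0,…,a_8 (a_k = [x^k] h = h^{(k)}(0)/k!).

f: a_k = 2, 0, -16, 0, 64/3, 0, -512/45, 0, 1024/315, …
Change of var in L_f (x↦r) gives L₀.
h=∫₀ˣh₀: take L = L₀·Dx.
L = 16·Dx + (4 + 24·x + 48·x^2 + 32·x^3)·Dx^2 + (1 + 8·x + 24·x^2 + 32·x^3 + 16·x^4)·Dx^3  (order 3).
h: a_k = 0, 2, 0, -16/3, 16, -512/15, 512/9, -2816/45, -128/5, …
ICs: h(0) = 0, h′(0) = 2, h′′(0) = 0.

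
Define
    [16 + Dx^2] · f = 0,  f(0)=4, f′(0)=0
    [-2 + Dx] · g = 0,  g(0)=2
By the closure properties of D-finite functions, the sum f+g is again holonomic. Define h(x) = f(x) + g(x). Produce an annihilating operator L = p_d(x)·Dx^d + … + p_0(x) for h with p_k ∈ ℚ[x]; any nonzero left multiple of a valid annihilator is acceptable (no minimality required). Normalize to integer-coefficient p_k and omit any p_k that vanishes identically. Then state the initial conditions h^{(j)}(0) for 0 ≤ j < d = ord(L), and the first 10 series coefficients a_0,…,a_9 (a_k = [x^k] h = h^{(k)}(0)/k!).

f: a_k = 4, 0, -32, 0, 128/3, 0, -1024/45, 0, 2048/315, 0, …
g: a_k = 2, 4, 4, 8/3, 4/3, 8/15, 8/45, 16/315, 4/315, 8/2835, …
Weyl lclm of L_f,L_g ⇒ L₀ (ord ≤ 3).
L = -32 + 16·Dx - 2·Dx^2 + Dx^3  (order 3).
h: a_k = 6, 4, -28, 8/3, 44, 8/15, -1016/45, 16/315, 228/35, 8/2835, …
ICs: h(0) = 6, h′(0) = 4, h′′(0) = -56.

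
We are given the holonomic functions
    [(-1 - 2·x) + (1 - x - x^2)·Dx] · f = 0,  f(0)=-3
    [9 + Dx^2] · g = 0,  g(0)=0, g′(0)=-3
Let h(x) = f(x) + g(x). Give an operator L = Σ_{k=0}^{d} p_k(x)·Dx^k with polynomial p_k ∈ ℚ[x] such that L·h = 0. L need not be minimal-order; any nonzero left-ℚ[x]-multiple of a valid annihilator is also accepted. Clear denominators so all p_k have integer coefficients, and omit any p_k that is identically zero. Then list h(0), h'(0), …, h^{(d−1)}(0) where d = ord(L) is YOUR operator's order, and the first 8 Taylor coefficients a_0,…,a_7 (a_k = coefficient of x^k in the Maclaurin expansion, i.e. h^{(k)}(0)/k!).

L = (243 + 432·x - 81·x^2 + 216·x^3 + 405·x^4 + 162·x^5) + (-117 + 225·x + 36·x^2 - 297·x^3 + 54·x^4 + 243·x^5 + 81·x^6)·Dx + (27 + 48·x - 9·x^2 + 24·x^3 + 45·x^4 + 18·x^5)·Dx^2 + (-13 + 25·x + 4·x^2 - 33·x^3 + 6·x^4 + 27·x^5 + 9·x^6)·Dx^3  (order 3).
h: a_k = -3, -6, -6, -9/2, -15, -1041/40, -39, -35037/560, …
ICs: h(0) = -3, h′(0) = -6, h′′(0) = -12.

f: a_k = -3, -3, -6, -9, -15, -24, -39, -63, …
g: a_k = 0, -3, 0, 9/2, 0, -81/40, 0, 243/560, …
Weyl lclm of L_f,L_g ⇒ L₀ (ord ≤ 3).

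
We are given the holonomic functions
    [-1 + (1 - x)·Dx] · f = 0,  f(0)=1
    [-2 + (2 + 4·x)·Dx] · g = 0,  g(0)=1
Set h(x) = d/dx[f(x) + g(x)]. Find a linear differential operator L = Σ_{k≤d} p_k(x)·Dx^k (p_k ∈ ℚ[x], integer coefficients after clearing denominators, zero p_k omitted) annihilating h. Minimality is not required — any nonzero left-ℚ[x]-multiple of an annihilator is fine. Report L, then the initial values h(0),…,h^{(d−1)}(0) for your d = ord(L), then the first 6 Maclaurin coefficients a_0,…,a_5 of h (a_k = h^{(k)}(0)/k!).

L = (-4 - 2·x) + (-1 - 10·x - 7·x^2)·Dx + (1 + 2·x - x^2 - 2·x^3)·Dx^2  (order 2).
h: a_k = 2, 1, 9/2, 3/2, 75/8, -15/8, …
ICs: h(0) = 2, h′(0) = 1.

f: a_k = 1, 1, 1, 1, 1, 1, …
g: a_k = 1, 1, -1/2, 1/2, -5/8, 7/8, …
L₀ := lclm(L_f,L_g); ord L₀ ≤ 1+1.
Derive L from L₀ (diff closure).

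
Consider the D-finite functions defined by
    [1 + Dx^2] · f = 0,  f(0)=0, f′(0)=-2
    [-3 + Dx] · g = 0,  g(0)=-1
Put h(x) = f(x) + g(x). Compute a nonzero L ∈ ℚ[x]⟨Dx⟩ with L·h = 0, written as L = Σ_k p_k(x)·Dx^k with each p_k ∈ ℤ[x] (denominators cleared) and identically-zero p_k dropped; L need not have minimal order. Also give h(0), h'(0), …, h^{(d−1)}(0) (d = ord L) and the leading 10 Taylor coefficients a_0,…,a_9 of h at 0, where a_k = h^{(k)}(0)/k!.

L = -3 + Dx - 3·Dx^2 + Dx^3  (order 3).
h: a_k = -1, -5, -9/2, -25/6, -27/8, -49/24, -81/80, -437/1008, -729/4480, -3937/72576, …
ICs: h(0) = -1, h′(0) = -5, h′′(0) = -9.

f: a_k = 0, -2, 0, 1/3, 0, -1/60, 0, 1/2520, 0, -1/181440, …
g: a_k = -1, -3, -9/2, -9/2, -27/8, -81/40, -81/80, -243/560, -729/4480, -243/4480, …
L₀ := lclm(L_f,L_g); ord L₀ ≤ 2+1.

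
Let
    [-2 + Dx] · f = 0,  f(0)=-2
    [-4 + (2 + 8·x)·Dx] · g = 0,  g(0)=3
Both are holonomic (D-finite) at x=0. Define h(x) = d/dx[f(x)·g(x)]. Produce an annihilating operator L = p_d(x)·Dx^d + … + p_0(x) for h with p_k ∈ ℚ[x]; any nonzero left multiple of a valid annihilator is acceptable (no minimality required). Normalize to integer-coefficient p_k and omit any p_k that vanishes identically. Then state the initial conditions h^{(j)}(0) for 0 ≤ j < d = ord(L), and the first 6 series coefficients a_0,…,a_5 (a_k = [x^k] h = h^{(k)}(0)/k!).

f: a_k = -2, -4, -4, -8/3, -4/3, -8/15, …
g: a_k = 3, 6, -6, 12, -30, 84, …
f·g: L₀ = L_f ⊗_s L_g, ord ≤ 1·1.
Derive L from L₀ (diff closure).
L = (2 + 16·x + 16·x^2) + (-1 - 6·x - 8·x^2)·Dx  (order 1).
h: a_k = -24, -48, -96, 64, -448, 7808/5, …
ICs: h(0) = -24.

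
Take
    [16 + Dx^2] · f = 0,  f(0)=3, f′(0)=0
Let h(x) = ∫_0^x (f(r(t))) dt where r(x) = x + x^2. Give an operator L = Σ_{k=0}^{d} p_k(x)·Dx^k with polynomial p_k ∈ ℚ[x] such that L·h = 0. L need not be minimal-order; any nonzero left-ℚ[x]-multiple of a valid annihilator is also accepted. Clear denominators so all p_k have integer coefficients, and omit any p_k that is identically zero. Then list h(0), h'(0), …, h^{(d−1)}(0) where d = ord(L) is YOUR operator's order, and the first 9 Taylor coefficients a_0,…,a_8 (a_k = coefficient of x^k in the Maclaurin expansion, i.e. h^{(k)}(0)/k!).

f: a_k = 3, 0, -24, 0, 32, 0, -256/15, 0, 512/105, …
Change of var in L_f (x↦r) gives L₀.
Integrate: L := L₀·Dx.
L = (16 + 96·x + 192·x^2 + 128·x^3)·Dx - 2·Dx^2 + (1 + 2·x)·Dx^3  (order 3).
h: a_k = 0, 3, 0, -8, -12, 8/5, 64/3, 2624/105, 16/5, …
ICs: h(0) = 0, h′(0) = 3, h′′(0) = 0.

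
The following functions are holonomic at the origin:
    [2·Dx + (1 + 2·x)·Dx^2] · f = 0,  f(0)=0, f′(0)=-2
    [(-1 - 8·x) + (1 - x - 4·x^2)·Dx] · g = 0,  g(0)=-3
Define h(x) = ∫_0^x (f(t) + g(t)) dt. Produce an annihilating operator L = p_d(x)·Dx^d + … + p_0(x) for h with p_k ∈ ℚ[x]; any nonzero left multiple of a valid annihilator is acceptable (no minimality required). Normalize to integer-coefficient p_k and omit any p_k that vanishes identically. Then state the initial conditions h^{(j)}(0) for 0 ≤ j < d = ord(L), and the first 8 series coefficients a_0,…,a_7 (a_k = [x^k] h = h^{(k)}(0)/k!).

L = (-94 - 644·x - 1664·x^2 - 1920·x^3 - 1536·x^4)·Dx^2 + (-23 - 324·x - 1448·x^2 - 3072·x^3 - 3904·x^4 - 2560·x^5)·Dx^3 + (6 + 35·x + 53·x^2 - 98·x^3 - 528·x^4 - 864·x^5 - 512·x^6)·Dx^4  (order 4).
h: a_k = 0, -3, -5/2, -13/3, -89/12, -83/5, -1007/30, -1597/21, …
ICs: h(0) = 0, h′(0) = -3, h′′(0) = -5, h′′′(0) = -26.

f: a_k = 0, -2, 2, -8/3, 4, -32/5, 32/3, -128/7, …
g: a_k = -3, -3, -15, -27, -87, -195, -543, -1323, …
Sum ⇒ L₀ = lclm(L_f,L_g) in ℚ(x)⟨Dx⟩.
∫: right-multiply L₀ by Dx.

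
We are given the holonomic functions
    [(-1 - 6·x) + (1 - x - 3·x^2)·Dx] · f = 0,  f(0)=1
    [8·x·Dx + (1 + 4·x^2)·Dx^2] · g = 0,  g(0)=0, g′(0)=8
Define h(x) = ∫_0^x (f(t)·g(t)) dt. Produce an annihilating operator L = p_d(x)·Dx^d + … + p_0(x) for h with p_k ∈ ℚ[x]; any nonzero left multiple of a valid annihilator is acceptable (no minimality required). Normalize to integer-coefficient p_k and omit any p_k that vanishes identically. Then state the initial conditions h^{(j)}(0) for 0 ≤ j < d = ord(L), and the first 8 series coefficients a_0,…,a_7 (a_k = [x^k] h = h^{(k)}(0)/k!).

f: a_k = 1, 1, 4, 7, 19, 40, 97, 217, …
g: a_k = 0, 8, 0, -32/3, 0, 128/5, 0, -512/7, …
Sym-product of L_f,L_g gives L₀ (≤ ord 2).
Integrate: L := L₀·Dx.
L = (6 + 8·x + 72·x^2)·Dx + (2 + 4·x + 16·x^2 + 72·x^3)·Dx^2 + (-1 + x - x^2 + 4·x^3 + 12·x^4)·Dx^3  (order 3).
h: a_k = 0, 0, 4, 8/3, 16/3, 136/15, 1012/45, 4064/105, …
ICs: h(0) = 0, h′(0) = 0, h′′(0) = 8.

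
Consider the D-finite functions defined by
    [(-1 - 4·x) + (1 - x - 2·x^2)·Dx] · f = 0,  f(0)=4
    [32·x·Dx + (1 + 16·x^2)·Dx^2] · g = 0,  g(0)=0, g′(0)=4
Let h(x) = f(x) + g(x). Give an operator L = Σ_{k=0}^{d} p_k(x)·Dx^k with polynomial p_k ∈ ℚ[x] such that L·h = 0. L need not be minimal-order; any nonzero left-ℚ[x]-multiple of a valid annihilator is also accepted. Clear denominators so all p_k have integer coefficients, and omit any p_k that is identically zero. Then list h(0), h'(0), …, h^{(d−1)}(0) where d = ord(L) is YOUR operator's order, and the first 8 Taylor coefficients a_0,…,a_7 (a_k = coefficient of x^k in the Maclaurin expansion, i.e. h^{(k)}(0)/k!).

L = (-96 + 384·x + 6912·x^2 + 15360·x^3 + 40704·x^4 + 12288·x^6)·Dx + (31 + 104·x - 392·x^2 + 736·x^3 + 14912·x^4 + 27904·x^5 + 3072·x^6 + 12288·x^7)·Dx^2 + (-3 - 19·x - 128·x^2 - 152·x^3 - 1128·x^4 + 2496·x^5 + 2560·x^6 + 1024·x^7 + 2048·x^8)·Dx^3  (order 3).
h: a_k = 4, 8, 12, -4/3, 44, 1444/5, 172, -14004/7, …
ICs: h(0) = 4, h′(0) = 8, h′′(0) = 24.

f: a_k = 4, 4, 12, 20, 44, 84, 172, 340, …
g: a_k = 0, 4, 0, -64/3, 0, 1024/5, 0, -16384/7, …
L₀ := lclm(L_f,L_g); ord L₀ ≤ 1+2.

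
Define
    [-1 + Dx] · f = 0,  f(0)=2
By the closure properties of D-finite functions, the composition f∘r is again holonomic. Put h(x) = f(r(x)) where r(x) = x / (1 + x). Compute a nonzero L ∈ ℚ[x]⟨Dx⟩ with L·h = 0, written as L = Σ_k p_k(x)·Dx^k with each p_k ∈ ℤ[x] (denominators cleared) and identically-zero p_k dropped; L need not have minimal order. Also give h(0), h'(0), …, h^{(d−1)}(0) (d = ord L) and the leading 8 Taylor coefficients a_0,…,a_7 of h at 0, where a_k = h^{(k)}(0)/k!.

f: a_k = 2, 2, 1, 1/3, 1/12, 1/60, 1/360, 1/2520, …
Substitute x→r, Dx→(1/r')Dx; clear ⇒ L₀.
L = -1 + (1 + 2·x + x^2)·Dx  (order 1).
h: a_k = 2, 2, -1, 1/3, 1/12, -19/60, 151/360, -1091/2520, …
ICs: h(0) = 2.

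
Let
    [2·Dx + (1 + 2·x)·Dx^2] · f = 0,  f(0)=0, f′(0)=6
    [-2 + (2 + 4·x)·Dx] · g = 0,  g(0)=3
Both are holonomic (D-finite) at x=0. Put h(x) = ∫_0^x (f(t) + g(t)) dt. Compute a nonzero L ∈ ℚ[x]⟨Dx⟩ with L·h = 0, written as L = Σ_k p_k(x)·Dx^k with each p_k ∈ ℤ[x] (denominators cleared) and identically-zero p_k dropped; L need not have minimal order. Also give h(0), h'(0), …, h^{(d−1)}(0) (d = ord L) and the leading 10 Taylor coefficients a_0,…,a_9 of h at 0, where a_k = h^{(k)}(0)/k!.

f: a_k = 0, 6, -6, 8, -12, 96/5, -32, 384/7, -96, 512/3, …
g: a_k = 3, 3, -3/2, 3/2, -15/8, 21/8, -63/16, 99/16, -1287/128, 2145/128, …
f+g: L₀ = lclm(L_f,L_g), ord ≤ 2+1.
h=∫₀ˣh₀: take L = L₀·Dx.
L = 2·Dx^2 + (5 + 10·x)·Dx^3 + (1 + 4·x + 4·x^2)·Dx^4  (order 4).
h: a_k = 0, 3, 9/2, -5/2, 19/8, -111/40, 291/80, -575/112, 6837/896, -4525/384, …
ICs: h(0) = 0, h′(0) = 3, h′′(0) = 9, h′′′(0) = -15.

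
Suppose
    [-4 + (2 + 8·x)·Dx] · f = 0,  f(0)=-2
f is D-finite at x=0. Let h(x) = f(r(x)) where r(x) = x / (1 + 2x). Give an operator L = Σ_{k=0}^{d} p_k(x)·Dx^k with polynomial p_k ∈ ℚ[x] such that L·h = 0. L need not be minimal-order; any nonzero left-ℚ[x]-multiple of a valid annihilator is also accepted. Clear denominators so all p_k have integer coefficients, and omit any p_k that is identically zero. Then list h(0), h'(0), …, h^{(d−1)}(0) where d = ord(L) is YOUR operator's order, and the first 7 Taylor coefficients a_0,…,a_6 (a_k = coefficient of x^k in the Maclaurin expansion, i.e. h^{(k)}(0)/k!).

L = -2 + (1 + 8·x + 12·x^2)·Dx  (order 1).
h: a_k = -2, -4, 12, -40, 148, -600, 2616, …
ICs: h(0) = -2.

f: a_k = -2, -4, 4, -8, 20, -56, 168, …
L₀ from L_f via x↦r, Dx↦r'^{-1}Dx.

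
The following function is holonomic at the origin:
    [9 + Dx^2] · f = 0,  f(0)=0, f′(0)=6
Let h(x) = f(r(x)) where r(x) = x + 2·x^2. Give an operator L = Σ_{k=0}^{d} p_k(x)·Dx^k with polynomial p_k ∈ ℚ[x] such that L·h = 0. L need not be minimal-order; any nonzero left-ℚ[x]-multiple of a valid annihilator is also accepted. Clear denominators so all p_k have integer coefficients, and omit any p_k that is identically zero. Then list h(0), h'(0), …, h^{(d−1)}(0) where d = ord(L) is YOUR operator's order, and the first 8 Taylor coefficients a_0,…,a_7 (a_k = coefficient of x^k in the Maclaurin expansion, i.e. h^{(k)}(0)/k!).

f: a_k = 0, 6, 0, -9, 0, 81/20, 0, -243/280, …
Change of var in L_f (x↦r) gives L₀.
L = (9 + 108·x + 432·x^2 + 576·x^3) - 4·Dx + (1 + 4·x)·Dx^2  (order 2).
h: a_k = 0, 6, 12, -9, -54, -2079/20, -63/2, 45117/280, …
ICs: h(0) = 0, h′(0) = 6.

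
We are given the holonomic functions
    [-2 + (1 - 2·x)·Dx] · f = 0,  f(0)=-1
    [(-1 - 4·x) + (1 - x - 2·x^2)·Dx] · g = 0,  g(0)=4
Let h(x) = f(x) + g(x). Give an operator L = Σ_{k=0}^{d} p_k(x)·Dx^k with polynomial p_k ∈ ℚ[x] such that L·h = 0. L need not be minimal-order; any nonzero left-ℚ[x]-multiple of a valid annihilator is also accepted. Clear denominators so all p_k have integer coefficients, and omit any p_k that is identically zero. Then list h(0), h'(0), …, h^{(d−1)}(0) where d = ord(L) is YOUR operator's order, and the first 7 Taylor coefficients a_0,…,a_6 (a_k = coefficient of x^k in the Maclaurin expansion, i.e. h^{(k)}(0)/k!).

L = -4 + (-2 - 8·x)·Dx + (1 - x - 2·x^2)·Dx^2  (order 2).
h: a_k = 3, 2, 8, 12, 28, 52, 108, …
ICs: h(0) = 3, h′(0) = 2.

f: a_k = -1, -2, -4, -8, -16, -32, -64, …
g: a_k = 4, 4, 12, 20, 44, 84, 172, …
h₀=f+g: left-lcm gives L₀, ord ≤ 2.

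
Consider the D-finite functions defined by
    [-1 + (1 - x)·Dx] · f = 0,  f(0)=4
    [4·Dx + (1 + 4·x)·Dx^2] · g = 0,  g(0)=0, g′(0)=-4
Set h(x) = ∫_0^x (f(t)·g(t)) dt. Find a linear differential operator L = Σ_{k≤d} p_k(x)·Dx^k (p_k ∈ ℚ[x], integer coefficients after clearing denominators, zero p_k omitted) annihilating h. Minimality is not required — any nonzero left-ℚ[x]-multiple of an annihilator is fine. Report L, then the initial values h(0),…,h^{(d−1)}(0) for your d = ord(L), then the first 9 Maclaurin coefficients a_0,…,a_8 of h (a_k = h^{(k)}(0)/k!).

L = 4·Dx + (-2 + 12·x)·Dx^2 + (-1 - 3·x + 4·x^2)·Dx^3  (order 3).
h: a_k = 0, 0, -8, 16/3, -52/3, 112/3, -4744/45, 4496/15, -95342/105, …
ICs: h(0) = 0, h′(0) = 0, h′′(0) = -16.

f: a_k = 4, 4, 4, 4, 4, 4, 4, 4, 4, …
g: a_k = 0, -4, 8, -64/3, 64, -1024/5, 2048/3, -16384/7, 8192, …
h₀=f·g: eliminate ⇒ L₀, order ≤ 1·2.
h=∫₀ˣh₀: take L = L₀·Dx.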